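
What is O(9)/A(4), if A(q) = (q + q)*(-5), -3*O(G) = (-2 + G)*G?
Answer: 21/40 ≈ 0.52500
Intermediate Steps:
O(G) = -G*(-2 + G)/3 (O(G) = -(-2 + G)*G/3 = -G*(-2 + G)/3)
A(q) = -10*q (A(q) = (2*q)*(-5) = -10*q)
O(9)/A(4) = ((1/3)*9*(2 - 1*9))/((-10*4)) = ((1/3)*9*(2 - 9))/(-40) = -9*(-7)/120 = -1/40*(-21) = 21/40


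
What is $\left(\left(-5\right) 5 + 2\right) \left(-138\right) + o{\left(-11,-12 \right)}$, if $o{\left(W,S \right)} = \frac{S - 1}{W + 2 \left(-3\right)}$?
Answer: $\frac{53971}{17} \approx 3174.8$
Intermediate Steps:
$o{\left(W,S \right)} = \frac{-1 + S}{-6 + W}$ ($o{\left(W,S \right)} = \frac{-1 + S}{W - 6} = \frac{-1 + S}{-6 + W}$)
$\left(\left(-5\right) 5 + 2\right) \left(-138\right) + o{\left(-11,-12 \right)} = \left(\left(-5\right) 5 + 2\right) \left(-138\right) + \frac{-1 - 12}{-6 - 11} = \left(-25 + 2\right) \left(-138\right) + \frac{1}{-17} \left(-13\right) = \left(-23\right) \left(-138\right) - - \frac{13}{17} = 3174 + \frac{13}{17} = \frac{53971}{17}$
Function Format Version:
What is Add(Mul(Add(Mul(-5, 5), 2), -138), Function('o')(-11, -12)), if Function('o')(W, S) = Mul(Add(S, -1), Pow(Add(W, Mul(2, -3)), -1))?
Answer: Rational(53971, 17) ≈ 3174.8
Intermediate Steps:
Function('o')(W, S) = Mul(Pow(Add(-6, W), -1), Add(-1, S)) (Function('o')(W, S) = Mul(Add(-1, S), Pow(Add(W, -6), -1)) = Mul(Add(-1, S), Pow(Add(-6, W), -1)) = Mul(Pow(Add(-6, W), -1), Add(-1, S)))
Add(Mul(Add(Mul(-5, 5), 2), -138), Function('o')(-11, -12)) = Add(Mul(Add(Mul(-5, 5), 2), -138), Mul(Pow(Add(-6, -11), -1), Add(-1, -12))) = Add(Mul(Add(-25, 2), -138), Mul(Pow(-17, -1), -13)) = Add(Mul(-23, -138), Mul(Rational(-1, 17), -13)) = Add(3174, Rational(13, 17)) = Rational(53971, 17)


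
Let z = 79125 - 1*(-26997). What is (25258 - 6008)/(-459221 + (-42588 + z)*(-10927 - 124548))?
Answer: -19250/8607727871 ≈ -2.2364e-6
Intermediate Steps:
z = 106122 (z = 79125 + 26997 = 106122)
(25258 - 6008)/(-459221 + (-42588 + z)*(-10927 - 124548)) = (25258 - 6008)/(-459221 + (-42588 + 106122)*(-10927 - 124548)) = 19250/(-459221 + 63534*(-135475)) = 19250/(-459221 - 8607268650) = 19250/(-8607727871) = 19250*(-1/8607727871) = -19250/8607727871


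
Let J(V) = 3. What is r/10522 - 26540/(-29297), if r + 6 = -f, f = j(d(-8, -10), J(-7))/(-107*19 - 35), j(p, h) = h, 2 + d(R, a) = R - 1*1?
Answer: 577133594555/637487954312 ≈ 0.90532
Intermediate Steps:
d(R, a) = -3 + R (d(R, a) = -2 + (R - 1*1) = -2 + (R - 1) = -2 + (-1 + R) = -3 + R)
f = -3/2068 (f = 3/(-107*19 - 35) = 3/(-2033 - 35) = 3/(-2068) = 3*(-1/2068) = -3/2068 ≈ -0.0014507)
r = -12405/2068 (r = -6 - 1*(-3/2068) = -6 + 3/2068 = -12405/2068 ≈ -5.9986)
r/10522 - 26540/(-29297) = -12405/2068/10522 - 26540/(-29297) = -12405/2068*1/10522 - 26540*(-1/29297) = -12405/21759496 + 26540/29297 = 577133594555/637487954312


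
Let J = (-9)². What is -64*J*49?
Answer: -254016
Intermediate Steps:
J = 81
-64*J*49 = -64*81*49 = -5184*49 = -254016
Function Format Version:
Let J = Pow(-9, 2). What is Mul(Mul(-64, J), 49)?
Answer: -254016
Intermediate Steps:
J = 81
Mul(Mul(-64, J), 49) = Mul(Mul(-64, 81), 49) = Mul(-5184, 49) = -254016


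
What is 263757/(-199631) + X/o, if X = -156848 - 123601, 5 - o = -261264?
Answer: -124897841952/52157391739 ≈ -2.3946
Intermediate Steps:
o = 261269 (o = 5 - 1*(-261264) = 5 + 261264 = 261269)
X = -280449
263757/(-199631) + X/o = 263757/(-199631) - 280449/261269 = 263757*(-1/199631) - 280449*1/261269 = -263757/199631 - 280449/261269 = -124897841952/52157391739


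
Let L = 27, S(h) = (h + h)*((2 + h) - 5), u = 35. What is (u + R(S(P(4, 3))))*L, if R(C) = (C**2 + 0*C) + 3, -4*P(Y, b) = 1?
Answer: 70227/64 ≈ 1097.3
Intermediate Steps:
P(Y, b) = -1/4 (P(Y, b) = -1/4*1 = -1/4)
S(h) = 2*h*(-3 + h) (S(h) = (2*h)*(-3 + h) = 2*h*(-3 + h))
R(C) = 3 + C**2 (R(C) = (C**2 + 0) + 3 = C**2 + 3 = 3 + C**2)
(u + R(S(P(4, 3))))*L = (35 + (3 + (2*(-1/4)*(-3 - 1/4))**2))*27 = (35 + (3 + (2*(-1/4)*(-13/4))**2))*27 = (35 + (3 + (13/8)**2))*27 = (35 + (3 + 169/64))*27 = (35 + 361/64)*27 = (2601/64)*27 = 70227/64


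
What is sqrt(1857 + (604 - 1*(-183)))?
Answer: 2*sqrt(661) ≈ 51.420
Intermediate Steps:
sqrt(1857 + (604 - 1*(-183))) = sqrt(1857 + (604 + 183)) = sqrt(1857 + 787) = sqrt(2644) = 2*sqrt(661)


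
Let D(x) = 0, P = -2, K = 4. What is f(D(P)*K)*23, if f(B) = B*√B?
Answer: 0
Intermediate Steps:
f(B) = B^(3/2)
f(D(P)*K)*23 = (0*4)^(3/2)*23 = 0^(3/2)*23 = 0*23 = 0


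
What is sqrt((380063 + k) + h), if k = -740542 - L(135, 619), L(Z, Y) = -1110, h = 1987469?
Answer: 90*sqrt(201) ≈ 1276.0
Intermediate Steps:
k = -739432 (k = -740542 - 1*(-1110) = -740542 + 1110 = -739432)
sqrt((380063 + k) + h) = sqrt((380063 - 739432) + 1987469) = sqrt(-359369 + 1987469) = sqrt(1628100) = 90*sqrt(201)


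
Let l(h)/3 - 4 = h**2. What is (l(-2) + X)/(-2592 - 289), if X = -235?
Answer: 211/2881 ≈ 0.073238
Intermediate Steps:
l(h) = 12 + 3*h**2
(l(-2) + X)/(-2592 - 289) = ((12 + 3*(-2)**2) - 235)/(-2592 - 289) = ((12 + 3*4) - 235)/(-2881) = ((12 + 12) - 235)*(-1/2881) = (24 - 235)*(-1/2881) = -211*(-1/2881) = 211/2881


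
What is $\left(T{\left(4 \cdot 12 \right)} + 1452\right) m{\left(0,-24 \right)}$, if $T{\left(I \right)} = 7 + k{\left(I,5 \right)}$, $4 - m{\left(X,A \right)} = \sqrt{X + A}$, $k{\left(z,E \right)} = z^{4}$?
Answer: $21239500 - 10619750 i \sqrt{6} \approx 2.1239 \cdot 10^{7} - 2.6013 \cdot 10^{7} i$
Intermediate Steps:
$m{\left(X,A \right)} = 4 - \sqrt{A + X}$ ($m{\left(X,A \right)} = 4 - \sqrt{X + A} = 4 - \sqrt{A + X}$)
$T{\left(I \right)} = 7 + I^{4}$
$\left(T{\left(4 \cdot 12 \right)} + 1452\right) m{\left(0,-24 \right)} = \left(\left(7 + \left(4 \cdot 12\right)^{4}\right) + 1452\right) \left(4 - \sqrt{-24 + 0}\right) = \left(\left(7 + 48^{4}\right) + 1452\right) \left(4 - \sqrt{-24}\right) = \left(\left(7 + 5308416\right) + 1452\right) \left(4 - 2 i \sqrt{6}\right) = \left(5308423 + 1452\right) \left(4 - 2 i \sqrt{6}\right) = 5309875 \left(4 - 2 i \sqrt{6}\right) = 21239500 - 10619750 i \sqrt{6}$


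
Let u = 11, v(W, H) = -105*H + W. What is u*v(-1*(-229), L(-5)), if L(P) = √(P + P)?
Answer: 2519 - 1155*I*√10 ≈ 2519.0 - 3652.4*I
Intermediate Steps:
L(P) = √2*√P (L(P) = √(2*P) = √2*√P)
v(W, H) = W - 105*H
u*v(-1*(-229), L(-5)) = 11*(-1*(-229) - 105*√2*√(-5)) = 11*(229 - 105*√2*I*√5) = 11*(229 - 105*I*√10) = 2519 - 1155*I*√10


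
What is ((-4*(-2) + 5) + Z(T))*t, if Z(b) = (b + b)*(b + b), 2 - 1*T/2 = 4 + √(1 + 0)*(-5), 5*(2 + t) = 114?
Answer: 16328/5 ≈ 3265.6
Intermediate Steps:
t = 104/5 (t = -2 + (⅕)*114 = -2 + 114/5 = 104/5 ≈ 20.800)
T = 6 (T = 4 - 2*(4 + √(1 + 0)*(-5)) = 4 - 2*(4 + √1*(-5)) = 4 - 2*(4 + 1*(-5)) = 4 - 2*(4 - 5) = 4 - 2*(-1) = 4 + 2 = 6)
Z(b) = 4*b² (Z(b) = (2*b)*(2*b) = 4*b²)
((-4*(-2) + 5) + Z(T))*t = ((-4*(-2) + 5) + 4*6²)*(104/5) = ((8 + 5) + 4*36)*(104/5) = (13 + 144)*(104/5) = 157*(104/5) = 16328/5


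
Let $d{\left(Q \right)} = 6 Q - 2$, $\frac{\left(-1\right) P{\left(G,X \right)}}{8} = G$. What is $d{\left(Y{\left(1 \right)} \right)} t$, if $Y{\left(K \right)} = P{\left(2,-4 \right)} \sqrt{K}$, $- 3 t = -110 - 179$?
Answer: $- \frac{28322}{3} \approx -9440.7$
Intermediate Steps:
$P{\left(G,X \right)} = - 8 G$
$t = \frac{289}{3}$ ($t = - \frac{-110 - 179}{3} = \left(- \frac{1}{3}\right) \left(-289\right) = \frac{289}{3} \approx 96.333$)
$Y{\left(K \right)} = - 16 \sqrt{K}$ ($Y{\left(K \right)} = \left(-8\right) 2 \sqrt{K} = - 16 \sqrt{K}$)
$d{\left(Q \right)} = -2 + 6 Q$
$d{\left(Y{\left(1 \right)} \right)} t = \left(-2 + 6 \left(- 16 \sqrt{1}\right)\right) \frac{289}{3} = \left(-2 + 6 \left(\left(-16\right) 1\right)\right) \frac{289}{3} = \left(-2 + 6 \left(-16\right)\right) \frac{289}{3} = \left(-2 - 96\right) \frac{289}{3} = \left(-98\right) \frac{289}{3} = - \frac{28322}{3}$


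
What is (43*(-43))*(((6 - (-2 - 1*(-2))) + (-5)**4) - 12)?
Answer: -1144531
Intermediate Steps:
(43*(-43))*(((6 - (-2 - 1*(-2))) + (-5)**4) - 12) = -1849*(((6 - (-2 + 2)) + 625) - 12) = -1849*(((6 - 1*0) + 625) - 12) = -1849*(((6 + 0) + 625) - 12) = -1849*((6 + 625) - 12) = -1849*(631 - 12) = -1849*619 = -1144531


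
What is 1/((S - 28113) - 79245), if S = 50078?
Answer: -1/57280 ≈ -1.7458e-5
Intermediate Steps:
1/((S - 28113) - 79245) = 1/((50078 - 28113) - 79245) = 1/(21965 - 79245) = 1/(-57280) = -1/57280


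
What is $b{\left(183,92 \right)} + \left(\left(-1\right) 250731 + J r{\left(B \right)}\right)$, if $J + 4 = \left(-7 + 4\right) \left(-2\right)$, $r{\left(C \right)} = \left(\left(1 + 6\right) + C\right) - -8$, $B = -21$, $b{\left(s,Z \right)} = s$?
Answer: $-250560$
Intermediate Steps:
$r{\left(C \right)} = 15 + C$ ($r{\left(C \right)} = \left(7 + C\right) + 8 = 15 + C$)
$J = 2$ ($J = -4 + \left(-7 + 4\right) \left(-2\right) = -4 - -6 = -4 + 6 = 2$)
$b{\left(183,92 \right)} + \left(\left(-1\right) 250731 + J r{\left(B \right)}\right) = 183 + \left(\left(-1\right) 250731 + 2 \left(15 - 21\right)\right) = 183 + \left(-250731 + 2 \left(-6\right)\right) = 183 - 250743 = -250560$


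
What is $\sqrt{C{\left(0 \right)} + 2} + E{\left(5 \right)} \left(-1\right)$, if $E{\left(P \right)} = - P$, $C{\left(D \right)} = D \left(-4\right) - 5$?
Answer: $5 + i \sqrt{3} \approx 5.0 + 1.732 i$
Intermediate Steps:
$C{\left(D \right)} = -5 - 4 D$ ($C{\left(D \right)} = - 4 D - 5 = -5 - 4 D$)
$\sqrt{C{\left(0 \right)} + 2} + E{\left(5 \right)} \left(-1\right) = \sqrt{\left(-5 - 0\right) + 2} + \left(-1\right) 5 \left(-1\right) = \sqrt{\left(-5 + 0\right) + 2} - -5 = \sqrt{-5 + 2} + 5 = \sqrt{-3} + 5 = i \sqrt{3} + 5 = 5 + i \sqrt{3}$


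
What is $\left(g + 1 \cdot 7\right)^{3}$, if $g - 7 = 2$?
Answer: $4096$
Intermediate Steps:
$g = 9$ ($g = 7 + 2 = 9$)
$\left(g + 1 \cdot 7\right)^{3} = \left(9 + 1 \cdot 7\right)^{3} = \left(9 + 7\right)^{3} = 16^{3} = 4096$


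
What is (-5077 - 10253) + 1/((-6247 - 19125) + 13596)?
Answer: -180526081/11776 ≈ -15330.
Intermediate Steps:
(-5077 - 10253) + 1/((-6247 - 19125) + 13596) = -15330 + 1/(-25372 + 13596) = -15330 + 1/(-11776) = -15330 - 1/11776 = -180526081/11776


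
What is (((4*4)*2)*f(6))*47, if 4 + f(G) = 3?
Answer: -1504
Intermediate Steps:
f(G) = -1 (f(G) = -4 + 3 = -1)
(((4*4)*2)*f(6))*47 = (((4*4)*2)*(-1))*47 = ((16*2)*(-1))*47 = (32*(-1))*47 = -32*47 = -1504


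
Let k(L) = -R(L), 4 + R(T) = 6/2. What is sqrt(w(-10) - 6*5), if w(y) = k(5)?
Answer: I*sqrt(29) ≈ 5.3852*I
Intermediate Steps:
R(T) = -1 (R(T) = -4 + 6/2 = -4 + 6*(1/2) = -4 + 3 = -1)
k(L) = 1 (k(L) = -1*(-1) = 1)
w(y) = 1
sqrt(w(-10) - 6*5) = sqrt(1 - 6*5) = sqrt(1 - 30) = sqrt(-29) = I*sqrt(29)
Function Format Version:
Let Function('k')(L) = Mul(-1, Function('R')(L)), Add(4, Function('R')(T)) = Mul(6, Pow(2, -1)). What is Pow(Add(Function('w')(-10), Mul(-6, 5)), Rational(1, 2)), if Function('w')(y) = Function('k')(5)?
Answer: Mul(I, Pow(29, Rational(1, 2))) ≈ Mul(5.3852, I)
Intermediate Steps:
Function('R')(T) = -1 (Function('R')(T) = Add(-4, Mul(6, Pow(2, -1))) = Add(-4, Mul(6, Rational(1, 2))) = Add(-4, 3) = -1)
Function('k')(L) = 1 (Function('k')(L) = Mul(-1, -1) = 1)
Function('w')(y) = 1
Pow(Add(Function('w')(-10), Mul(-6, 5)), Rational(1, 2)) = Pow(Add(1, Mul(-6, 5)), Rational(1, 2)) = Pow(Add(1, -30), Rational(1, 2)) = Pow(-29, Rational(1, 2)) = Mul(I, Pow(29, Rational(1, 2)))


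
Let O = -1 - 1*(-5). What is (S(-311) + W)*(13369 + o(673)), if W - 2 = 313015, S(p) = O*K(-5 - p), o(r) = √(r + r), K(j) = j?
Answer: 4201087929 + 314241*√1346 ≈ 4.2126e+9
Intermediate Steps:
O = 4 (O = -1 + 5 = 4)
o(r) = √2*√r (o(r) = √(2*r) = √2*√r)
S(p) = -20 - 4*p (S(p) = 4*(-5 - p) = -20 - 4*p)
W = 313017 (W = 2 + 313015 = 313017)
(S(-311) + W)*(13369 + o(673)) = ((-20 - 4*(-311)) + 313017)*(13369 + √2*√673) = ((-20 + 1244) + 313017)*(13369 + √1346) = (1224 + 313017)*(13369 + √1346) = 314241*(13369 + √1346) = 4201087929 + 314241*√1346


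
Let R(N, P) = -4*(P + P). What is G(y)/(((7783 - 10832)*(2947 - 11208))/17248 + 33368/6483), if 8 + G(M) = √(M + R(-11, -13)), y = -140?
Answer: -81322752/14897087941 + 60992064*I/14897087941 ≈ -0.005459 + 0.0040942*I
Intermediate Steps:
R(N, P) = -8*P
G(M) = -8 + √(104 + M) (G(M) = -8 + √(M - 8*(-13)) = -8 + √(M + 104) = -8 + √(104 + M))
G(y)/(((7783 - 10832)*(2947 - 11208))/17248 + 33368/6483) = (-8 + √(104 - 140))/(((7783 - 10832)*(2947 - 11208))/17248 + 33368/6483) = (-8 + √(-36))/(-3049*(-8261)*(1/17248) + 33368*(1/6483)) = (-8 + 6*I)/(25187789*(1/17248) + 33368/6483) = (-8 + 6*I)/(2289799/1568 + 33368/6483) = (-8 + 6*I)/(14897087941/10165344) = (-8 + 6*I)*(10165344/14897087941) = -81322752/14897087941 + 60992064*I/14897087941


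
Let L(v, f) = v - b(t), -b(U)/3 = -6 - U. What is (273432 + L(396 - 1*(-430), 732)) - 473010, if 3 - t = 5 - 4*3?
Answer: -198800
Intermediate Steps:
t = 10 (t = 3 - (5 - 4*3) = 3 - (5 - 12) = 3 - 1*(-7) = 3 + 7 = 10)
b(U) = 18 + 3*U (b(U) = -3*(-6 - U) = 18 + 3*U)
L(v, f) = -48 + v (L(v, f) = v - (18 + 3*10) = v - (18 + 30) = v - 1*48 = v - 48 = -48 + v)
(273432 + L(396 - 1*(-430), 732)) - 473010 = (273432 + (-48 + (396 - 1*(-430)))) - 473010 = (273432 + (-48 + (396 + 430))) - 473010 = (273432 + (-48 + 826)) - 473010 = (273432 + 778) - 473010 = 274210 - 473010 = -198800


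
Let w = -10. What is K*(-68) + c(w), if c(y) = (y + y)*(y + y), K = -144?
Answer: 10192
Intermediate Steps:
c(y) = 4*y² (c(y) = (2*y)*(2*y) = 4*y²)
K*(-68) + c(w) = -144*(-68) + 4*(-10)² = 9792 + 4*100 = 9792 + 400 = 10192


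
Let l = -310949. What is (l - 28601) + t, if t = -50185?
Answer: -389735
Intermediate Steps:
(l - 28601) + t = (-310949 - 28601) - 50185 = -339550 - 50185 = -389735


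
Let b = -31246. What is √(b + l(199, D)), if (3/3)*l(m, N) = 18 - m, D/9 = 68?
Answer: I*√31427 ≈ 177.28*I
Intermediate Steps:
D = 612 (D = 9*68 = 612)
l(m, N) = 18 - m
√(b + l(199, D)) = √(-31246 + (18 - 1*199)) = √(-31246 + (18 - 199)) = √(-31246 - 181) = √(-31427) = I*√31427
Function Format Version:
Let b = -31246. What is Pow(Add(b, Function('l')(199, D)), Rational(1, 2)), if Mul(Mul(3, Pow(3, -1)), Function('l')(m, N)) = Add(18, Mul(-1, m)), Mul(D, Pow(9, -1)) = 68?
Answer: Mul(I, Pow(31427, Rational(1, 2))) ≈ Mul(177.28, I)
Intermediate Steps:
D = 612 (D = Mul(9, 68) = 612)
Function('l')(m, N) = Add(18, Mul(-1, m))
Pow(Add(b, Function('l')(199, D)), Rational(1, 2)) = Pow(Add(-31246, Add(18, Mul(-1, 199))), Rational(1, 2)) = Pow(Add(-31246, Add(18, -199)), Rational(1, 2)) = Pow(Add(-31246, -181), Rational(1, 2)) = Pow(-31427, Rational(1, 2)) = Mul(I, Pow(31427, Rational(1, 2)))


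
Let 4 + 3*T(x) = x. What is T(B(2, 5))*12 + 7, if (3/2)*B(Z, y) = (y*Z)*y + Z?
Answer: 389/3 ≈ 129.67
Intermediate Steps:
B(Z, y) = 2*Z/3 + 2*Z*y²/3 (B(Z, y) = 2*((y*Z)*y + Z)/3 = 2*((Z*y)*y + Z)/3 = 2*(Z*y² + Z)/3 = 2*(Z + Z*y²)/3 = 2*Z/3 + 2*Z*y²/3)
T(x) = -4/3 + x/3
T(B(2, 5))*12 + 7 = (-4/3 + ((⅔)*2*(1 + 5²))/3)*12 + 7 = (-4/3 + ((⅔)*2*(1 + 25))/3)*12 + 7 = (-4/3 + ((⅔)*2*26)/3)*12 + 7 = (-4/3 + (⅓)*(104/3))*12 + 7 = (-4/3 + 104/9)*12 + 7 = (92/9)*12 + 7 = 368/3 + 7 = 389/3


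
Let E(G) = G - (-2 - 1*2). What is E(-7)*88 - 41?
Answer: -305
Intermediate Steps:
E(G) = 4 + G (E(G) = G - (-2 - 2) = G - 1*(-4) = G + 4 = 4 + G)
E(-7)*88 - 41 = (4 - 7)*88 - 41 = -3*88 - 41 = -264 - 41 = -305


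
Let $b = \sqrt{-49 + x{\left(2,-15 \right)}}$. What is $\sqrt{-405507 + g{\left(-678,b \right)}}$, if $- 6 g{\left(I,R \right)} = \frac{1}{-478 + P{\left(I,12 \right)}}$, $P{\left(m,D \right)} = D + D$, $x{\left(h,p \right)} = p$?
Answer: $\frac{i \sqrt{752233326627}}{1362} \approx 636.79 i$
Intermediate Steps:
$P{\left(m,D \right)} = 2 D$
$b = 8 i$ ($b = \sqrt{-49 - 15} = \sqrt{-64} = 8 i \approx 8.0 i$)
$g{\left(I,R \right)} = \frac{1}{2724}$ ($g{\left(I,R \right)} = - \frac{1}{6 \left(-478 + 2 \cdot 12\right)} = - \frac{1}{6 \left(-478 + 24\right)} = - \frac{1}{6 \left(-454\right)} = \left(- \frac{1}{6}\right) \left(- \frac{1}{454}\right) = \frac{1}{2724}$)
$\sqrt{-405507 + g{\left(-678,b \right)}} = \sqrt{-405507 + \frac{1}{2724}} = \sqrt{- \frac{1104601067}{2724}} = \frac{i \sqrt{752233326627}}{1362}$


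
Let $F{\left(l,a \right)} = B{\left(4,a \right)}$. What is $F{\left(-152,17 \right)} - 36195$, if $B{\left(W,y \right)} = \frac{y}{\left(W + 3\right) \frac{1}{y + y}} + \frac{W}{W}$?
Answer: $- \frac{252780}{7} \approx -36111.0$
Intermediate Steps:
$B{\left(W,y \right)} = 1 + \frac{2 y^{2}}{3 + W}$ ($B{\left(W,y \right)} = \frac{y}{\left(3 + W\right) \frac{1}{2 y}} + 1 = \frac{y}{\frac{1}{2} \frac{1}{y} \left(3 + W\right)} + 1 = y \frac{2 y}{3 + W} + 1 = \frac{2 y^{2}}{3 + W} + 1 = 1 + \frac{2 y^{2}}{3 + W}$)
$F{\left(l,a \right)} = 1 + \frac{2 a^{2}}{7}$ ($F{\left(l,a \right)} = \frac{3 + 4 + 2 a^{2}}{3 + 4} = \frac{7 + 2 a^{2}}{7} = 1 + \frac{2 a^{2}}{7}$)
$F{\left(-152,17 \right)} - 36195 = \left(1 + \frac{2 \cdot 17^{2}}{7}\right) - 36195 = \left(1 + \frac{2}{7} \cdot 289\right) - 36195 = \left(1 + \frac{578}{7}\right) - 36195 = \frac{585}{7} - 36195 = - \frac{252780}{7}$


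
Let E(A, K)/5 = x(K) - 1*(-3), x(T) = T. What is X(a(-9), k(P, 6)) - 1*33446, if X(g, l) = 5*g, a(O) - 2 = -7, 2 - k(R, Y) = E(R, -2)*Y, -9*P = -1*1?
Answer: -33471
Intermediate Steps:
P = ⅑ (P = -(-1)/9 = -⅑*(-1) = ⅑ ≈ 0.11111)
E(A, K) = 15 + 5*K (E(A, K) = 5*(K - 1*(-3)) = 5*(K + 3) = 5*(3 + K) = 15 + 5*K)
k(R, Y) = 2 - 5*Y (k(R, Y) = 2 - (15 + 5*(-2))*Y = 2 - (15 - 10)*Y = 2 - 5*Y)
a(O) = -5 (a(O) = 2 - 7 = -5)
X(a(-9), k(P, 6)) - 1*33446 = 5*(-5) - 1*33446 = -25 - 33446 = -33471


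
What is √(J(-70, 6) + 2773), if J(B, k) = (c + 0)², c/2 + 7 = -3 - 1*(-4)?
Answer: √2917 ≈ 54.009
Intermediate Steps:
c = -12 (c = -14 + 2*(-3 - 1*(-4)) = -14 + 2*(-3 + 4) = -14 + 2*1 = -14 + 2 = -12)
J(B, k) = 144 (J(B, k) = (-12 + 0)² = (-12)² = 144)
√(J(-70, 6) + 2773) = √(144 + 2773) = √2917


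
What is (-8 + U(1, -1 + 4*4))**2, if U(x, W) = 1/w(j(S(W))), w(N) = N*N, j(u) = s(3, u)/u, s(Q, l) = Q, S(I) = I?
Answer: 289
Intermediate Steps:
j(u) = 3/u
w(N) = N**2
U(x, W) = W**2/9 (U(x, W) = 1/((3/W)**2) = 1/(9/W**2) = W**2/9)
(-8 + U(1, -1 + 4*4))**2 = (-8 + (-1 + 4*4)**2/9)**2 = (-8 + (-1 + 16)**2/9)**2 = (-8 + (1/9)*15**2)**2 = (-8 + (1/9)*225)**2 = (-8 + 25)**2 = 17**2 = 289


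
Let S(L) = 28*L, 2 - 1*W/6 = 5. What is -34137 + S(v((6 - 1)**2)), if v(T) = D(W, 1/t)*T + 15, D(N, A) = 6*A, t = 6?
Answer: -33017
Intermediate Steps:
W = -18 (W = 12 - 6*5 = 12 - 30 = -18)
v(T) = 15 + T (v(T) = (6/6)*T + 15 = (6*(1/6))*T + 15 = 1*T + 15 = T + 15 = 15 + T)
-34137 + S(v((6 - 1)**2)) = -34137 + 28*(15 + (6 - 1)**2) = -34137 + 28*(15 + 5**2) = -34137 + 28*(15 + 25) = -34137 + 28*40 = -34137 + 1120 = -33017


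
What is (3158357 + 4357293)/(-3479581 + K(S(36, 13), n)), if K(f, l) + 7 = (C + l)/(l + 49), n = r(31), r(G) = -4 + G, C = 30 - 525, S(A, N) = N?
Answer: -142797350/66112289 ≈ -2.1599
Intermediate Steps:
C = -495
n = 27 (n = -4 + 31 = 27)
K(f, l) = -7 + (-495 + l)/(49 + l) (K(f, l) = -7 + (-495 + l)/(l + 49) = -7 + (-495 + l)/(49 + l))
(3158357 + 4357293)/(-3479581 + K(S(36, 13), n)) = (3158357 + 4357293)/(-3479581 + 2*(-419 - 3*27)/(49 + 27)) = 7515650/(-3479581 + 2*(-419 - 81)/76) = 7515650/(-3479581 + 2*(1/76)*(-500)) = 7515650/(-3479581 - 250/19) = 7515650/(-66112289/19) = 7515650*(-19/66112289) = -142797350/66112289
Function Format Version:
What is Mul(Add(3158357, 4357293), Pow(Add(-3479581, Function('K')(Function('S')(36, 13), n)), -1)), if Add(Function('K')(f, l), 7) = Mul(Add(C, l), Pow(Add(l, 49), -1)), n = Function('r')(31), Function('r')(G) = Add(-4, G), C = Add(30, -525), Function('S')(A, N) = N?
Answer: Rational(-142797350, 66112289) ≈ -2.1599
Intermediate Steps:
C = -495
n = 27 (n = Add(-4, 31) = 27)
Function('K')(f, l) = Add(-7, Mul(Pow(Add(49, l), -1), Add(-495, l))) (Function('K')(f, l) = Add(-7, Mul(Add(-495, l), Pow(Add(l, 49), -1))) = Add(-7, Mul(Add(-495, l), Pow(Add(49, l), -1))) = Add(-7, Mul(Pow(Add(49, l), -1), Add(-495, l))))
Mul(Add(3158357, 4357293), Pow(Add(-3479581, Function('K')(Function('S')(36, 13), n)), -1)) = Mul(Add(3158357, 4357293), Pow(Add(-3479581, Mul(2, Pow(Add(49, 27), -1), Add(-419, Mul(-3, 27)))), -1)) = Mul(7515650, Pow(Add(-3479581, Mul(2, Pow(76, -1), Add(-419, -81))), -1)) = Mul(7515650, Pow(Add(-3479581, Mul(2, Rational(1, 76), -500)), -1)) = Mul(7515650, Pow(Add(-3479581, Rational(-250, 19)), -1)) = Mul(7515650, Pow(Rational(-66112289, 19), -1)) = Mul(7515650, Rational(-19, 66112289)) = Rational(-142797350, 66112289)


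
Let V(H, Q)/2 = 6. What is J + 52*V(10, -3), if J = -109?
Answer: 515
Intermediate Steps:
V(H, Q) = 12 (V(H, Q) = 2*6 = 12)
J + 52*V(10, -3) = -109 + 52*12 = -109 + 624 = 515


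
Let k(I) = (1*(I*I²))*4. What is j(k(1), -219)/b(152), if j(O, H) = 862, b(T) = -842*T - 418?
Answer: -431/64201 ≈ -0.0067133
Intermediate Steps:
b(T) = -418 - 842*T
k(I) = 4*I³ (k(I) = (1*I³)*4 = I³*4 = 4*I³)
j(k(1), -219)/b(152) = 862/(-418 - 842*152) = 862/(-418 - 127984) = 862/(-128402) = 862*(-1/128402) = -431/64201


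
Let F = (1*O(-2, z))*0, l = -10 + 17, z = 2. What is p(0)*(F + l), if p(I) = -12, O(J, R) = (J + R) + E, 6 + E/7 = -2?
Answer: -84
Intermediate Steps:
E = -56 (E = -42 + 7*(-2) = -42 - 14 = -56)
O(J, R) = -56 + J + R (O(J, R) = (J + R) - 56 = -56 + J + R)
l = 7
F = 0 (F = (1*(-56 - 2 + 2))*0 = (1*(-56))*0 = -56*0 = 0)
p(0)*(F + l) = -12*(0 + 7) = -12*7 = -84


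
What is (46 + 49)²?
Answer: 9025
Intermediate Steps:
(46 + 49)² = 95² = 9025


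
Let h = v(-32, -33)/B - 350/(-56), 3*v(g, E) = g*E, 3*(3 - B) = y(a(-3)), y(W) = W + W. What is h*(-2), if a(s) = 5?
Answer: 4199/2 ≈ 2099.5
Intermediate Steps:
y(W) = 2*W
B = -⅓ (B = 3 - 2*5/3 = 3 - ⅓*10 = 3 - 10/3 = -⅓ ≈ -0.33333)
v(g, E) = E*g/3 (v(g, E) = (g*E)/3 = (E*g)/3 = E*g/3)
h = -4199/4 (h = ((⅓)*(-33)*(-32))/(-⅓) - 350/(-56) = 352*(-3) - 350*(-1/56) = -1056 + 25/4 = -4199/4 ≈ -1049.8)
h*(-2) = -4199/4*(-2) = 4199/2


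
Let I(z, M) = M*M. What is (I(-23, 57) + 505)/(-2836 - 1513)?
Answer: -3754/4349 ≈ -0.86319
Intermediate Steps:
I(z, M) = M²
(I(-23, 57) + 505)/(-2836 - 1513) = (57² + 505)/(-2836 - 1513) = (3249 + 505)/(-4349) = 3754*(-1/4349) = -3754/4349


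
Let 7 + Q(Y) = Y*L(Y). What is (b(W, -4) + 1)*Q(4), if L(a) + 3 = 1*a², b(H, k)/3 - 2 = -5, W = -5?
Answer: -360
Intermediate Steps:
b(H, k) = -9 (b(H, k) = 6 + 3*(-5) = 6 - 15 = -9)
L(a) = -3 + a² (L(a) = -3 + 1*a² = -3 + a²)
Q(Y) = -7 + Y*(-3 + Y²)
(b(W, -4) + 1)*Q(4) = (-9 + 1)*(-7 + 4*(-3 + 4²)) = -8*(-7 + 4*(-3 + 16)) = -8*(-7 + 4*13) = -8*(-7 + 52) = -8*45 = -360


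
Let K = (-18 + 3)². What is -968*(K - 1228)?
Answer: 970904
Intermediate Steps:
K = 225 (K = (-15)² = 225)
-968*(K - 1228) = -968*(225 - 1228) = -968*(-1003) = 970904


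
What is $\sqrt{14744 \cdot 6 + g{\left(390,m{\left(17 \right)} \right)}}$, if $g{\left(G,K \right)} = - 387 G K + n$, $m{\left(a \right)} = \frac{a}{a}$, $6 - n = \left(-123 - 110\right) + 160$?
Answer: $i \sqrt{62387} \approx 249.77 i$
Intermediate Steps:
$n = 79$ ($n = 6 - \left(\left(-123 - 110\right) + 160\right) = 6 - \left(-233 + 160\right) = 6 - -73 = 6 + 73 = 79$)
$m{\left(a \right)} = 1$
$g{\left(G,K \right)} = 79 - 387 G K$ ($g{\left(G,K \right)} = - 387 G K + 79 = 79 - 387 G K$)
$\sqrt{14744 \cdot 6 + g{\left(390,m{\left(17 \right)} \right)}} = \sqrt{14744 \cdot 6 + \left(79 - 150930 \cdot 1\right)} = \sqrt{88464 + \left(79 - 150930\right)} = \sqrt{88464 - 150851} = \sqrt{-62387} = i \sqrt{62387}$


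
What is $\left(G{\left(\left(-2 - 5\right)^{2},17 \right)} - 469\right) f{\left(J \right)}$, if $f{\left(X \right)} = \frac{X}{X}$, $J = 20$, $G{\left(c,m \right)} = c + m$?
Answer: $-403$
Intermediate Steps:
$f{\left(X \right)} = 1$
$\left(G{\left(\left(-2 - 5\right)^{2},17 \right)} - 469\right) f{\left(J \right)} = \left(\left(\left(-2 - 5\right)^{2} + 17\right) - 469\right) 1 = \left(\left(\left(-7\right)^{2} + 17\right) - 469\right) 1 = \left(\left(49 + 17\right) - 469\right) 1 = \left(66 - 469\right) 1 = \left(-403\right) 1 = -403$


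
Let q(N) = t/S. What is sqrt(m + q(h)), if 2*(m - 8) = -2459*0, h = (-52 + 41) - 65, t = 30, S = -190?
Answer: sqrt(2831)/19 ≈ 2.8004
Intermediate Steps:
h = -76 (h = -11 - 65 = -76)
q(N) = -3/19 (q(N) = 30/(-190) = 30*(-1/190) = -3/19)
m = 8 (m = 8 + (-2459*0)/2 = 8 + (1/2)*0 = 8 + 0 = 8)
sqrt(m + q(h)) = sqrt(8 - 3/19) = sqrt(149/19) = sqrt(2831)/19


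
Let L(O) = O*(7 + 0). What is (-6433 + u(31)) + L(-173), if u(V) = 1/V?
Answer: -236963/31 ≈ -7644.0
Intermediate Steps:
L(O) = 7*O (L(O) = O*7 = 7*O)
(-6433 + u(31)) + L(-173) = (-6433 + 1/31) + 7*(-173) = (-6433 + 1/31) - 1211 = -199422/31 - 1211 = -236963/31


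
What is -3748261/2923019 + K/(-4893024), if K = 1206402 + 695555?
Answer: -2172707952677/1300218374496 ≈ -1.6710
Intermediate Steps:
K = 1901957
-3748261/2923019 + K/(-4893024) = -3748261/2923019 + 1901957/(-4893024) = -3748261*1/2923019 + 1901957*(-1/4893024) = -340751/265729 - 1901957/4893024 = -2172707952677/1300218374496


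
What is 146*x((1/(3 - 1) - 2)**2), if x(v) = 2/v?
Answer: 1168/9 ≈ 129.78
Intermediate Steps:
146*x((1/(3 - 1) - 2)**2) = 146*(2/((1/(3 - 1) - 2)**2)) = 146*(2/((1/2 - 2)**2)) = 146*(2/((-3/2)**2)) = 146*(2/(9/4)) = 146*(2*(4/9)) = 146*(8/9) = 1168/9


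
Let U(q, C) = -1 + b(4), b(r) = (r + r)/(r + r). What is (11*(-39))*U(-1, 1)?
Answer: 0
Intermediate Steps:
b(r) = 1 (b(r) = (2*r)/((2*r)) = (2*r)*(1/(2*r)) = 1)
U(q, C) = 0 (U(q, C) = -1 + 1 = 0)
(11*(-39))*U(-1, 1) = (11*(-39))*0 = -429*0 = 0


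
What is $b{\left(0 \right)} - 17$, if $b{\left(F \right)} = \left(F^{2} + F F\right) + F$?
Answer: $-17$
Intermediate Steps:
$b{\left(F \right)} = F + 2 F^{2}$ ($b{\left(F \right)} = \left(F^{2} + F^{2}\right) + F = 2 F^{2} + F = F + 2 F^{2}$)
$b{\left(0 \right)} - 17 = 0 \left(1 + 2 \cdot 0\right) - 17 = 0 \left(1 + 0\right) - 17 = 0 \cdot 1 - 17 = 0 - 17 = -17$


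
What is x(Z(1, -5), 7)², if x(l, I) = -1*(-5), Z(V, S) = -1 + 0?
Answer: 25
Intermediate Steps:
Z(V, S) = -1
x(l, I) = 5
x(Z(1, -5), 7)² = 5² = 25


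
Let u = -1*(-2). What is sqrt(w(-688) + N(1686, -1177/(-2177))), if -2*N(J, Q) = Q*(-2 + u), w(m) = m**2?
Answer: 688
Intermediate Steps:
u = 2
N(J, Q) = 0 (N(J, Q) = -Q*(-2 + 2)/2 = -Q*0/2 = -1/2*0 = 0)
sqrt(w(-688) + N(1686, -1177/(-2177))) = sqrt((-688)**2 + 0) = sqrt(473344 + 0) = sqrt(473344) = 688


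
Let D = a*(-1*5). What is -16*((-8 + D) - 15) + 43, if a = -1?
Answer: 331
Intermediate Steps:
D = 5 (D = -(-1)*5 = -1*(-5) = 5)
-16*((-8 + D) - 15) + 43 = -16*((-8 + 5) - 15) + 43 = -16*(-3 - 15) + 43 = -16*(-18) + 43 = 288 + 43 = 331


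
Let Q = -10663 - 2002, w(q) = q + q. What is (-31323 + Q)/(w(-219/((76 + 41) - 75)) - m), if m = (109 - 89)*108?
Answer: 307916/15193 ≈ 20.267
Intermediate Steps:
m = 2160 (m = 20*108 = 2160)
w(q) = 2*q
Q = -12665
(-31323 + Q)/(w(-219/((76 + 41) - 75)) - m) = (-31323 - 12665)/(2*(-219/((76 + 41) - 75)) - 1*2160) = -43988/(2*(-219/(117 - 75)) - 2160) = -43988/(2*(-219/42) - 2160) = -43988/(2*(-219*1/42) - 2160) = -43988/(2*(-73/14) - 2160) = -43988/(-73/7 - 2160) = -43988/(-15193/7) = -43988*(-7/15193) = 307916/15193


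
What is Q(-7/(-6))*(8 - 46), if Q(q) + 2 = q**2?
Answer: 437/18 ≈ 24.278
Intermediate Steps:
Q(q) = -2 + q**2
Q(-7/(-6))*(8 - 46) = (-2 + (-7/(-6))**2)*(8 - 46) = (-2 + (-7*(-1/6))**2)*(-38) = (-2 + (7/6)**2)*(-38) = (-2 + 49/36)*(-38) = -23/36*(-38) = 437/18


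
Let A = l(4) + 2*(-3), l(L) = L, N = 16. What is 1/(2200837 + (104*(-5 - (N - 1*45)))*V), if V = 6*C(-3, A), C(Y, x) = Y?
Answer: 1/2155909 ≈ 4.6384e-7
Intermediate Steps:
A = -2 (A = 4 + 2*(-3) = 4 - 6 = -2)
V = -18 (V = 6*(-3) = -18)
1/(2200837 + (104*(-5 - (N - 1*45)))*V) = 1/(2200837 + (104*(-5 - (16 - 1*45)))*(-18)) = 1/(2200837 + (104*(-5 - (16 - 45)))*(-18)) = 1/(2200837 + (104*(-5 - 1*(-29)))*(-18)) = 1/(2200837 + (104*(-5 + 29))*(-18)) = 1/(2200837 + (104*24)*(-18)) = 1/(2200837 + 2496*(-18)) = 1/(2200837 - 44928) = 1/2155909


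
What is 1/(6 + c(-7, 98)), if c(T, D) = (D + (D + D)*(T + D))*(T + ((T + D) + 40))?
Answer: 1/2223822 ≈ 4.4968e-7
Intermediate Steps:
c(T, D) = (D + 2*D*(D + T))*(40 + D + 2*T) (c(T, D) = (D + (2*D)*(D + T))*(T + ((D + T) + 40)) = (D + 2*D*(D + T))*(T + (40 + D + T)) = (D + 2*D*(D + T))*(40 + D + 2*T))
1/(6 + c(-7, 98)) = 1/(6 + 98*(40 + 2*98**2 + 4*(-7)**2 + 81*98 + 82*(-7) + 6*98*(-7))) = 1/(6 + 98*(40 + 2*9604 + 4*49 + 7938 - 574 - 4116)) = 1/(6 + 98*(40 + 19208 + 196 + 7938 - 574 - 4116)) = 1/(6 + 98*22692) = 1/(6 + 2223816) = 1/2223822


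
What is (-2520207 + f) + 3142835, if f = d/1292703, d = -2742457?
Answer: 804870341027/1292703 ≈ 6.2263e+5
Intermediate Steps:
f = -2742457/1292703 ≈ -2.1215
(-2520207 + f) + 3142835 = (-2520207 - 2742457/1292703) + 3142835 = -3257881891978/1292703 + 3142835 = 804870341027/1292703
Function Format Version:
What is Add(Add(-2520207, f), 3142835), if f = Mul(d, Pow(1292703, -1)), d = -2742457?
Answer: Rational(804870341027, 1292703) ≈ 6.2263e+5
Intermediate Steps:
f = Rational(-2742457, 1292703) (f = Mul(-2742457, Pow(1292703, -1)) = Mul(-2742457, Rational(1, 1292703)) = Rational(-2742457, 1292703) ≈ -2.1215)
Add(Add(-2520207, f), 3142835) = Add(Add(-2520207, Rational(-2742457, 1292703)), 3142835) = Add(Rational(-3257881891978, 1292703), 3142835) = Rational(804870341027, 1292703)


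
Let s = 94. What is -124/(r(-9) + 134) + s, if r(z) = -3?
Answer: 12190/131 ≈ 93.053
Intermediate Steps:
-124/(r(-9) + 134) + s = -124/(-3 + 134) + 94 = -124/131 + 94 = 12190/131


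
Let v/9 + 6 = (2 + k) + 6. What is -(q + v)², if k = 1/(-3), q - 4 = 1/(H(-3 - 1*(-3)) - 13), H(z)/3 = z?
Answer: -60516/169 ≈ -358.08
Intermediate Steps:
H(z) = 3*z
q = 51/13 (q = 4 + 1/(3*(-3 - 1*(-3)) - 13) = 4 + 1/(3*(-3 + 3) - 13) = 4 + 1/(3*0 - 13) = 4 + 1/(0 - 13) = 4 + 1/(-13) = 4 - 1/13 = 51/13 ≈ 3.9231)
k = -⅓ ≈ -0.33333
v = 15 (v = -54 + 9*((2 - ⅓) + 6) = -54 + 9*(5/3 + 6) = -54 + 9*(23/3) = -54 + 69 = 15)
-(q + v)² = -(51/13 + 15)² = -(246/13)² = -1*60516/169 = -60516/169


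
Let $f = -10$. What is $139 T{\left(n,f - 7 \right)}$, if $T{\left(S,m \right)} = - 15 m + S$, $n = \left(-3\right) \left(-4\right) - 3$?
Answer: $36696$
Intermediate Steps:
$n = 9$ ($n = 12 - 3 = 9$)
$T{\left(S,m \right)} = S - 15 m$
$139 T{\left(n,f - 7 \right)} = 139 \left(9 - 15 \left(-10 - 7\right)\right) = 139 \left(9 - -255\right) = 139 \left(9 + 255\right) = 139 \cdot 264 = 36696$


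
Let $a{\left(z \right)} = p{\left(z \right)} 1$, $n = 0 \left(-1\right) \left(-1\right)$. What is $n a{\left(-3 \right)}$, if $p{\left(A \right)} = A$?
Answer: $0$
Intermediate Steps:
$n = 0$ ($n = 0 \left(-1\right) = 0$)
$a{\left(z \right)} = z$ ($a{\left(z \right)} = z 1 = z$)
$n a{\left(-3 \right)} = 0 \left(-3\right) = 0$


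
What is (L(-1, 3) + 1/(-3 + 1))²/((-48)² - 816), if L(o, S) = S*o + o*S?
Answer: 169/5952 ≈ 0.028394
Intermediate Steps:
L(o, S) = 2*S*o (L(o, S) = S*o + S*o = 2*S*o)
(L(-1, 3) + 1/(-3 + 1))²/((-48)² - 816) = (2*3*(-1) + 1/(-3 + 1))²/((-48)² - 816) = (-6 + 1/(-2))²/(2304 - 816) = (-6 - ½)²/1488 = (-13/2)²/1488 = (1/1488)*(169/4) = 169/5952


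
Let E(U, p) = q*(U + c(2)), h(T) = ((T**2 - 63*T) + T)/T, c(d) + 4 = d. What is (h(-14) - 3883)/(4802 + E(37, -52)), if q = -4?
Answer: -107/126 ≈ -0.84921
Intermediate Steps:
c(d) = -4 + d
h(T) = (T**2 - 62*T)/T
E(U, p) = 8 - 4*U (E(U, p) = -4*(U + (-4 + 2)) = -4*(U - 2) = -4*(-2 + U) = 8 - 4*U)
(h(-14) - 3883)/(4802 + E(37, -52)) = ((-62 - 14) - 3883)/(4802 + (8 - 4*37)) = (-76 - 3883)/(4802 + (8 - 148)) = -3959/(4802 - 140) = -3959/4662 = -3959*1/4662 = -107/126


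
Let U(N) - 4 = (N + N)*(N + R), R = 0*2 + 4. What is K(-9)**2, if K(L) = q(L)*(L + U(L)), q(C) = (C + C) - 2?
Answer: 2890000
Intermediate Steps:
R = 4 (R = 0 + 4 = 4)
q(C) = -2 + 2*C (q(C) = 2*C - 2 = -2 + 2*C)
U(N) = 4 + 2*N*(4 + N) (U(N) = 4 + (N + N)*(N + 4) = 4 + (2*N)*(4 + N) = 4 + 2*N*(4 + N))
K(L) = (-2 + 2*L)*(4 + 2*L**2 + 9*L) (K(L) = (-2 + 2*L)*(L + (4 + 2*L**2 + 8*L)) = (-2 + 2*L)*(4 + 2*L**2 + 9*L))
K(-9)**2 = (2*(-1 - 9)*(4 + 2*(-9)**2 + 9*(-9)))**2 = (2*(-10)*(4 + 2*81 - 81))**2 = (2*(-10)*(4 + 162 - 81))**2 = (2*(-10)*85)**2 = (-1700)**2 = 2890000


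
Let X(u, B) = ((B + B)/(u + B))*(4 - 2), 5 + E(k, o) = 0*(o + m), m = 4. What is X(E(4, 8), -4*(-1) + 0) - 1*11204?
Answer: -11220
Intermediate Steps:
E(k, o) = -5 (E(k, o) = -5 + 0*(o + 4) = -5 + 0*(4 + o) = -5 + 0 = -5)
X(u, B) = 4*B/(B + u) (X(u, B) = ((2*B)/(B + u))*2 = (2*B/(B + u))*2 = 4*B/(B + u))
X(E(4, 8), -4*(-1) + 0) - 1*11204 = 4*(-4*(-1) + 0)/((-4*(-1) + 0) - 5) - 1*11204 = 4*(4 + 0)/((4 + 0) - 5) - 11204 = 4*4/(4 - 5) - 11204 = 4*4/(-1) - 11204 = 4*4*(-1) - 11204 = -16 - 11204 = -11220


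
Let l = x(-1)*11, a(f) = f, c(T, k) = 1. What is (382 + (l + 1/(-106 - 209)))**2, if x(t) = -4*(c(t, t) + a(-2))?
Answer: 18006687721/99225 ≈ 1.8147e+5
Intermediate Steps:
x(t) = 4 (x(t) = -4*(1 - 2) = -4*(-1) = 4)
l = 44 (l = 4*11 = 44)
(382 + (l + 1/(-106 - 209)))**2 = (382 + (44 + 1/(-106 - 209)))**2 = (382 + (44 + 1/(-315)))**2 = (382 + (44 - 1/315))**2 = (382 + 13859/315)**2 = (134189/315)**2 = 18006687721/99225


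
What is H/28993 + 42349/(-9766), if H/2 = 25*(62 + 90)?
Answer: -1153602957/283145638 ≈ -4.0742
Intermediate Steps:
H = 7600 (H = 2*(25*(62 + 90)) = 2*(25*152) = 2*3800 = 7600)
H/28993 + 42349/(-9766) = 7600/28993 + 42349/(-9766) = 7600*(1/28993) + 42349*(-1/9766) = 7600/28993 - 42349/9766 = -1153602957/283145638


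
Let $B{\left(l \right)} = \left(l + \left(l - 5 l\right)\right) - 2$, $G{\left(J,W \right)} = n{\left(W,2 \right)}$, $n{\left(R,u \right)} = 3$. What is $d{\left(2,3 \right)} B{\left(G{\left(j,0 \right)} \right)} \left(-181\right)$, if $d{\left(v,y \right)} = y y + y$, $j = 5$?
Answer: $23892$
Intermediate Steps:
$d{\left(v,y \right)} = y + y^{2}$ ($d{\left(v,y \right)} = y^{2} + y = y + y^{2}$)
$G{\left(J,W \right)} = 3$
$B{\left(l \right)} = -2 - 3 l$ ($B{\left(l \right)} = \left(l - 4 l\right) - 2 = - 3 l - 2 = -2 - 3 l$)
$d{\left(2,3 \right)} B{\left(G{\left(j,0 \right)} \right)} \left(-181\right) = 3 \left(1 + 3\right) \left(-2 - 9\right) \left(-181\right) = 3 \cdot 4 \left(-2 - 9\right) \left(-181\right) = 12 \left(-11\right) \left(-181\right) = \left(-132\right) \left(-181\right) = 23892$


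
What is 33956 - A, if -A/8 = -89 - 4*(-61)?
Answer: 35196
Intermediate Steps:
A = -1240 (A = -8*(-89 - 4*(-61)) = -8*(-89 + 244) = -8*155 = -1240)
33956 - A = 33956 - 1*(-1240) = 33956 + 1240 = 35196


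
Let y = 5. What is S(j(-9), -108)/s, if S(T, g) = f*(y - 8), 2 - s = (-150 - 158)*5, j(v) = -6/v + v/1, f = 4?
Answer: -2/257 ≈ -0.0077821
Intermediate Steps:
j(v) = v - 6/v (j(v) = -6/v + v*1 = -6/v + v = v - 6/v)
s = 1542 (s = 2 - (-150 - 158)*5 = 2 - (-308)*5 = 2 - 1*(-1540) = 2 + 1540 = 1542)
S(T, g) = -12 (S(T, g) = 4*(5 - 8) = 4*(-3) = -12)
S(j(-9), -108)/s = -12/1542 = -12*1/1542 = -2/257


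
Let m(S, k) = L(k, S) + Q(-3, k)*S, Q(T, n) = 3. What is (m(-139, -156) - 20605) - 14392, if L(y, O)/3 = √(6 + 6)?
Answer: -35414 + 6*√3 ≈ -35404.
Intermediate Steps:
L(y, O) = 6*√3 (L(y, O) = 3*√(6 + 6) = 3*√12 = 3*(2*√3) = 6*√3)
m(S, k) = 3*S + 6*√3 (m(S, k) = 6*√3 + 3*S = 3*S + 6*√3)
(m(-139, -156) - 20605) - 14392 = ((3*(-139) + 6*√3) - 20605) - 14392 = ((-417 + 6*√3) - 20605) - 14392 = (-21022 + 6*√3) - 14392 = -35414 + 6*√3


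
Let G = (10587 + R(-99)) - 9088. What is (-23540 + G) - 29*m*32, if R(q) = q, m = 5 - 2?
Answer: -24924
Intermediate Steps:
m = 3
G = 1400 (G = (10587 - 99) - 9088 = 10488 - 9088 = 1400)
(-23540 + G) - 29*m*32 = (-23540 + 1400) - 29*3*32 = -22140 - 87*32 = -22140 - 2784 = -24924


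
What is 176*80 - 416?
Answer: 13664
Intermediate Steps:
176*80 - 416 = 14080 - 416 = 13664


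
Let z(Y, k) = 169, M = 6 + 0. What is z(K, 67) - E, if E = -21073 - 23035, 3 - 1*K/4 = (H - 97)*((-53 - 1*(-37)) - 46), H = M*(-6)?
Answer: 44277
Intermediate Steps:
M = 6
H = -36 (H = 6*(-6) = -36)
K = -32972 (K = 12 - 4*(-36 - 97)*((-53 - 1*(-37)) - 46) = 12 - (-532)*((-53 + 37) - 46) = 12 - (-532)*(-16 - 46) = 12 - (-532)*(-62) = 12 - 4*8246 = 12 - 32984 = -32972)
E = -44108
z(K, 67) - E = 169 - 1*(-44108) = 169 + 44108 = 44277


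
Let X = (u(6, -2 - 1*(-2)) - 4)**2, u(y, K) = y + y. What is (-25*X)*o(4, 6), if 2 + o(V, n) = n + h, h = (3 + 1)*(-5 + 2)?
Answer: 12800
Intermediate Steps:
h = -12 (h = 4*(-3) = -12)
u(y, K) = 2*y
o(V, n) = -14 + n (o(V, n) = -2 + (n - 12) = -2 + (-12 + n) = -14 + n)
X = 64 (X = (2*6 - 4)**2 = (12 - 4)**2 = 8**2 = 64)
(-25*X)*o(4, 6) = (-25*64)*(-14 + 6) = -1600*(-8) = 12800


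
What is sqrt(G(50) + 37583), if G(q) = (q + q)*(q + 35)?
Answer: sqrt(46083) ≈ 214.67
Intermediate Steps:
G(q) = 2*q*(35 + q) (G(q) = (2*q)*(35 + q) = 2*q*(35 + q))
sqrt(G(50) + 37583) = sqrt(2*50*(35 + 50) + 37583) = sqrt(2*50*85 + 37583) = sqrt(8500 + 37583) = sqrt(46083)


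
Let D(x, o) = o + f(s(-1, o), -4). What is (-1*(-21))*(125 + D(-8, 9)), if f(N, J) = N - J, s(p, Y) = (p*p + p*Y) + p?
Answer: 2709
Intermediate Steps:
s(p, Y) = p + p**2 + Y*p (s(p, Y) = (p**2 + Y*p) + p = p + p**2 + Y*p)
D(x, o) = 4 (D(x, o) = o + (-(1 + o - 1) - 1*(-4)) = o + (-o + 4) = o + (4 - o) = 4)
(-1*(-21))*(125 + D(-8, 9)) = (-1*(-21))*(125 + 4) = 21*129 = 2709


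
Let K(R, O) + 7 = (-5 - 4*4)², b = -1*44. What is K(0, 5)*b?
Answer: -19096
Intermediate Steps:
b = -44
K(R, O) = 434 (K(R, O) = -7 + (-5 - 4*4)² = -7 + (-5 - 16)² = -7 + (-21)² = -7 + 441 = 434)
K(0, 5)*b = 434*(-44) = -19096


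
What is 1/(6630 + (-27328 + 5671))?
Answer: -1/15027 ≈ -6.6547e-5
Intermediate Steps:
1/(6630 + (-27328 + 5671)) = 1/(6630 - 21657) = 1/(-15027) = -1/15027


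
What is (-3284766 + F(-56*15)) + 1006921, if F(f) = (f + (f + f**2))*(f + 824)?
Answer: -13540565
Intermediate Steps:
F(f) = (824 + f)*(f**2 + 2*f) (F(f) = (f**2 + 2*f)*(824 + f) = (824 + f)*(f**2 + 2*f))
(-3284766 + F(-56*15)) + 1006921 = (-3284766 + (-56*15)*(1648 + (-56*15)**2 + 826*(-56*15))) + 1006921 = (-3284766 - 840*(1648 + (-840)**2 + 826*(-840))) + 1006921 = (-3284766 - 840*(1648 + 705600 - 693840)) + 1006921 = (-3284766 - 840*13408) + 1006921 = (-3284766 - 11262720) + 1006921 = -14547486 + 1006921 = -13540565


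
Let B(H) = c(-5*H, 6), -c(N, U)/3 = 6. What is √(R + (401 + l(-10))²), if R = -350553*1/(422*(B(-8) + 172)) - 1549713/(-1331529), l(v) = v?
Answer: √648948928279680406714017/2060319206 ≈ 390.99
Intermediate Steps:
c(N, U) = -18 (c(N, U) = -3*6 = -18)
B(H) = -18
R = -17431368433/4120638412 (R = -350553*1/(422*(-18 + 172)) - 1549713/(-1331529) = -350553/(154*422) - 1549713*(-1/1331529) = -350553/64988 + 516571/443843 = -350553*1/64988 + 516571/443843 = -50079/9284 + 516571/443843 = -17431368433/4120638412 ≈ -4.2303)
√(R + (401 + l(-10))²) = √(-17431368433/4120638412 + (401 - 10)²) = √(-17431368433/4120638412 + 391²) = √(-17431368433/4120638412 + 152881) = √(629949889696539/4120638412) = √648948928279680406714017/2060319206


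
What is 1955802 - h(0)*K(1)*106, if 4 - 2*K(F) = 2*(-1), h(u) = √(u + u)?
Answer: 1955802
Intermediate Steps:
h(u) = √2*√u (h(u) = √(2*u) = √2*√u)
K(F) = 3 (K(F) = 2 - (-1) = 2 - ½*(-2) = 2 + 1 = 3)
1955802 - h(0)*K(1)*106 = 1955802 - (√2*√0)*3*106 = 1955802 - (√2*0)*3*106 = 1955802 - 0*3*106 = 1955802 - 0*106 = 1955802 - 1*0 = 1955802 + 0 = 1955802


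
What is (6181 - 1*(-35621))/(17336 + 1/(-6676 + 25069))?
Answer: 768864186/318861049 ≈ 2.4113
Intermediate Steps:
(6181 - 1*(-35621))/(17336 + 1/(-6676 + 25069)) = (6181 + 35621)/(17336 + 1/18393) = 41802/(17336 + 1/18393) = 41802/(318861049/18393) = 41802*(18393/318861049) = 768864186/318861049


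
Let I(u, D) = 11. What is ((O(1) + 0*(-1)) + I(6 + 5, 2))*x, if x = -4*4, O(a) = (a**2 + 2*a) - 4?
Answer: -160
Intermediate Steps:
O(a) = -4 + a**2 + 2*a
x = -16
((O(1) + 0*(-1)) + I(6 + 5, 2))*x = (((-4 + 1**2 + 2*1) + 0*(-1)) + 11)*(-16) = (((-4 + 1 + 2) + 0) + 11)*(-16) = ((-1 + 0) + 11)*(-16) = (-1 + 11)*(-16) = 10*(-16) = -160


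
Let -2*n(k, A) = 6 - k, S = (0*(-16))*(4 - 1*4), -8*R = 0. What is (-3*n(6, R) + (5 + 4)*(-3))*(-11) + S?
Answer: 297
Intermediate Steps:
R = 0 (R = -1/8*0 = 0)
S = 0 (S = 0*(4 - 4) = 0*0 = 0)
n(k, A) = -3 + k/2 (n(k, A) = -(6 - k)/2 = -3 + k/2)
(-3*n(6, R) + (5 + 4)*(-3))*(-11) + S = (-3*(-3 + (1/2)*6) + (5 + 4)*(-3))*(-11) + 0 = (-3*(-3 + 3) + 9*(-3))*(-11) + 0 = (-3*0 - 27)*(-11) + 0 = (0 - 27)*(-11) + 0 = -27*(-11) + 0 = 297 + 0 = 297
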